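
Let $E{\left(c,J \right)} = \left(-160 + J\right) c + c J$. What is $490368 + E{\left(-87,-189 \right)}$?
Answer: $537174$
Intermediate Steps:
$E{\left(c,J \right)} = J c + c \left(-160 + J\right)$ ($E{\left(c,J \right)} = c \left(-160 + J\right) + J c = J c + c \left(-160 + J\right)$)
$490368 + E{\left(-87,-189 \right)} = 490368 + 2 \left(-87\right) \left(-80 - 189\right) = 490368 + 2 \left(-87\right) \left(-269\right) = 490368 + 46806 = 537174$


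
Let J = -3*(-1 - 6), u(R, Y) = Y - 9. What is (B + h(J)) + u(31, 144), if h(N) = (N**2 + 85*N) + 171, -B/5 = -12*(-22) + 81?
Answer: 807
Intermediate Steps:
B = -1725 (B = -5*(-12*(-22) + 81) = -5*(264 + 81) = -5*345 = -1725)
u(R, Y) = -9 + Y
J = 21 (J = -3*(-7) = 21)
h(N) = 171 + N**2 + 85*N
(B + h(J)) + u(31, 144) = (-1725 + (171 + 21**2 + 85*21)) + (-9 + 144) = (-1725 + (171 + 441 + 1785)) + 135 = (-1725 + 2397) + 135 = 672 + 135 = 807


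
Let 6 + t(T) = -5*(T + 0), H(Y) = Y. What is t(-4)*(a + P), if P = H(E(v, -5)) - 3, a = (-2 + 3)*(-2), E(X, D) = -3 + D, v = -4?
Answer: -182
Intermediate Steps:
t(T) = -6 - 5*T (t(T) = -6 - 5*(T + 0) = -6 - 5*T)
a = -2 (a = 1*(-2) = -2)
P = -11 (P = (-3 - 5) - 3 = -8 - 3 = -11)
t(-4)*(a + P) = (-6 - 5*(-4))*(-2 - 11) = (-6 + 20)*(-13) = 14*(-13) = -182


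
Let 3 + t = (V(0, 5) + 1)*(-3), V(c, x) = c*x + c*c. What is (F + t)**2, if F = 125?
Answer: 14161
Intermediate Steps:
V(c, x) = c**2 + c*x (V(c, x) = c*x + c**2 = c**2 + c*x)
t = -6 (t = -3 + (0*(0 + 5) + 1)*(-3) = -3 + (0*5 + 1)*(-3) = -3 + (0 + 1)*(-3) = -3 + 1*(-3) = -3 - 3 = -6)
(F + t)**2 = (125 - 6)**2 = 119**2 = 14161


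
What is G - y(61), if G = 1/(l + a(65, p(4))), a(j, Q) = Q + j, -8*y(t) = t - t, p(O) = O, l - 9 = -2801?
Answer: -1/2723 ≈ -0.00036724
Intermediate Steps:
l = -2792 (l = 9 - 2801 = -2792)
y(t) = 0 (y(t) = -(t - t)/8 = -1/8*0 = 0)
G = -1/2723 (G = 1/(-2792 + (4 + 65)) = 1/(-2792 + 69) = 1/(-2723) = -1/2723 ≈ -0.00036724)
G - y(61) = -1/2723 - 1*0 = -1/2723 + 0 = -1/2723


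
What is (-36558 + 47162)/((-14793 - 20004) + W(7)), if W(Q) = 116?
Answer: -10604/34681 ≈ -0.30576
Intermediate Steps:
(-36558 + 47162)/((-14793 - 20004) + W(7)) = (-36558 + 47162)/((-14793 - 20004) + 116) = 10604/(-34797 + 116) = 10604/(-34681) = 10604*(-1/34681) = -10604/34681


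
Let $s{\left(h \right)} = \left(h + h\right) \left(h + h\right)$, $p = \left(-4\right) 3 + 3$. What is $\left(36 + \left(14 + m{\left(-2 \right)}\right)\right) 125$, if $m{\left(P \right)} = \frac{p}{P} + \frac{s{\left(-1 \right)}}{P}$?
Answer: $\frac{13125}{2} \approx 6562.5$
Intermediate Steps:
$p = -9$ ($p = -12 + 3 = -9$)
$s{\left(h \right)} = 4 h^{2}$ ($s{\left(h \right)} = 2 h 2 h = 4 h^{2}$)
$m{\left(P \right)} = - \frac{5}{P}$ ($m{\left(P \right)} = - \frac{9}{P} + \frac{4 \left(-1\right)^{2}}{P} = - \frac{9}{P} + \frac{4 \cdot 1}{P} = - \frac{9}{P} + \frac{4}{P} = - \frac{5}{P}$)
$\left(36 + \left(14 + m{\left(-2 \right)}\right)\right) 125 = \left(36 + \left(14 - \frac{5}{-2}\right)\right) 125 = \left(36 + \left(14 - - \frac{5}{2}\right)\right) 125 = \left(36 + \left(14 + \frac{5}{2}\right)\right) 125 = \left(36 + \frac{33}{2}\right) 125 = \frac{105}{2} \cdot 125 = \frac{13125}{2}$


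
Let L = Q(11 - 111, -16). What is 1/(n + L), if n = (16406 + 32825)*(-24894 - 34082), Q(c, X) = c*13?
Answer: -1/2903448756 ≈ -3.4442e-10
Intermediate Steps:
Q(c, X) = 13*c
L = -1300 (L = 13*(11 - 111) = 13*(-100) = -1300)
n = -2903447456 (n = 49231*(-58976) = -2903447456)
1/(n + L) = 1/(-2903447456 - 1300) = 1/(-2903448756) = -1/2903448756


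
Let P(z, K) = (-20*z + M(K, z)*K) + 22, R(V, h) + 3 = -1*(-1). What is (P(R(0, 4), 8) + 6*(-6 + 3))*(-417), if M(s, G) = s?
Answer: -45036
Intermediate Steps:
R(V, h) = -2 (R(V, h) = -3 - 1*(-1) = -3 + 1 = -2)
P(z, K) = 22 + K**2 - 20*z (P(z, K) = (-20*z + K*K) + 22 = (-20*z + K**2) + 22 = (K**2 - 20*z) + 22 = 22 + K**2 - 20*z)
(P(R(0, 4), 8) + 6*(-6 + 3))*(-417) = ((22 + 8**2 - 20*(-2)) + 6*(-6 + 3))*(-417) = ((22 + 64 + 40) + 6*(-3))*(-417) = (126 - 18)*(-417) = 108*(-417) = -45036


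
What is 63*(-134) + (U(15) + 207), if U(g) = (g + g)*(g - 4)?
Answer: -7905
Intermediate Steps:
U(g) = 2*g*(-4 + g) (U(g) = (2*g)*(-4 + g) = 2*g*(-4 + g))
63*(-134) + (U(15) + 207) = 63*(-134) + (2*15*(-4 + 15) + 207) = -8442 + (2*15*11 + 207) = -8442 + (330 + 207) = -8442 + 537 = -7905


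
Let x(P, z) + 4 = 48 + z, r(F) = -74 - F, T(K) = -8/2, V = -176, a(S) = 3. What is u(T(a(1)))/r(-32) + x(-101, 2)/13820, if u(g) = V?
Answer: 608563/145110 ≈ 4.1938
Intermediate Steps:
T(K) = -4 (T(K) = -8*1/2 = -4)
u(g) = -176
x(P, z) = 44 + z (x(P, z) = -4 + (48 + z) = 44 + z)
u(T(a(1)))/r(-32) + x(-101, 2)/13820 = -176/(-74 - 1*(-32)) + (44 + 2)/13820 = -176/(-74 + 32) + 46*(1/13820) = -176/(-42) + 23/6910 = -176*(-1/42) + 23/6910 = 88/21 + 23/6910 = 608563/145110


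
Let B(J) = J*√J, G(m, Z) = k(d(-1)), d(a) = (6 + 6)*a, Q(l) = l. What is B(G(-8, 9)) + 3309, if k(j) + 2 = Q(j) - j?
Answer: 3309 - 2*I*√2 ≈ 3309.0 - 2.8284*I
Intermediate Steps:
d(a) = 12*a
k(j) = -2 (k(j) = -2 + (j - j) = -2 + 0 = -2)
G(m, Z) = -2
B(J) = J^(3/2)
B(G(-8, 9)) + 3309 = (-2)^(3/2) + 3309 = -2*I*√2 + 3309 = 3309 - 2*I*√2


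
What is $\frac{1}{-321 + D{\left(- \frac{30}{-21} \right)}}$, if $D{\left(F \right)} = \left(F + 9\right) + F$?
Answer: $- \frac{7}{2164} \approx -0.0032348$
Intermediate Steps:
$D{\left(F \right)} = 9 + 2 F$ ($D{\left(F \right)} = \left(9 + F\right) + F = 9 + 2 F$)
$\frac{1}{-321 + D{\left(- \frac{30}{-21} \right)}} = \frac{1}{-321 + \left(9 + 2 \left(- \frac{30}{-21}\right)\right)} = \frac{1}{-321 + \left(9 + 2 \left(\left(-30\right) \left(- \frac{1}{21}\right)\right)\right)} = \frac{1}{-321 + \left(9 + 2 \cdot \frac{10}{7}\right)} = \frac{1}{-321 + \left(9 + \frac{20}{7}\right)} = \frac{1}{-321 + \frac{83}{7}} = \frac{1}{- \frac{2164}{7}} = - \frac{7}{2164}$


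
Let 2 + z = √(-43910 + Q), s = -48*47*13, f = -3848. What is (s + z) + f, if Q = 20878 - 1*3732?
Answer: -33178 + 2*I*√6691 ≈ -33178.0 + 163.6*I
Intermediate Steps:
Q = 17146 (Q = 20878 - 3732 = 17146)
s = -29328 (s = -2256*13 = -29328)
z = -2 + 2*I*√6691 (z = -2 + √(-43910 + 17146) = -2 + √(-26764) = -2 + 2*I*√6691 ≈ -2.0 + 163.6*I)
(s + z) + f = (-29328 + (-2 + 2*I*√6691)) - 3848 = (-29330 + 2*I*√6691) - 3848 = -33178 + 2*I*√6691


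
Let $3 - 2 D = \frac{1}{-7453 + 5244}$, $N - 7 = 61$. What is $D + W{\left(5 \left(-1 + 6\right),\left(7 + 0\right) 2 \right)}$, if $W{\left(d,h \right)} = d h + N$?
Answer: $\frac{926676}{2209} \approx 419.5$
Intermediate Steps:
$N = 68$ ($N = 7 + 61 = 68$)
$W{\left(d,h \right)} = 68 + d h$ ($W{\left(d,h \right)} = d h + 68 = 68 + d h$)
$D = \frac{3314}{2209}$ ($D = \frac{3}{2} - \frac{1}{2 \left(-7453 + 5244\right)} = \frac{3}{2} - \frac{1}{2 \left(-2209\right)} = \frac{3}{2} - - \frac{1}{4418} = \frac{3}{2} + \frac{1}{4418} = \frac{3314}{2209} \approx 1.5002$)
$D + W{\left(5 \left(-1 + 6\right),\left(7 + 0\right) 2 \right)} = \frac{3314}{2209} + \left(68 + 5 \left(-1 + 6\right) \left(7 + 0\right) 2\right) = \frac{3314}{2209} + \left(68 + 5 \cdot 5 \cdot 7 \cdot 2\right) = \frac{3314}{2209} + \left(68 + 25 \cdot 14\right) = \frac{3314}{2209} + \left(68 + 350\right) = \frac{3314}{2209} + 418 = \frac{926676}{2209}$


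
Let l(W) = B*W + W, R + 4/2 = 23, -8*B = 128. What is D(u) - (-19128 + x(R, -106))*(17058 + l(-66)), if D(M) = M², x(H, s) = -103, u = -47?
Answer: 347083297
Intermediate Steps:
B = -16 (B = -⅛*128 = -16)
R = 21 (R = -2 + 23 = 21)
l(W) = -15*W (l(W) = -16*W + W = -15*W)
D(u) - (-19128 + x(R, -106))*(17058 + l(-66)) = (-47)² - (-19128 - 103)*(17058 - 15*(-66)) = 2209 - (-19231)*(17058 + 990) = 2209 - (-19231)*18048 = 2209 - 1*(-347081088) = 2209 + 347081088 = 347083297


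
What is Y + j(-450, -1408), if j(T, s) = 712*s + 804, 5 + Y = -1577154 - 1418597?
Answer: -3997448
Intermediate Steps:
Y = -2995756 (Y = -5 + (-1577154 - 1418597) = -5 - 2995751 = -2995756)
j(T, s) = 804 + 712*s
Y + j(-450, -1408) = -2995756 + (804 + 712*(-1408)) = -2995756 + (804 - 1002496) = -2995756 - 1001692 = -3997448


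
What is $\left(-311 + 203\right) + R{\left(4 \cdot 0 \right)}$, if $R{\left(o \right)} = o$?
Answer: $-108$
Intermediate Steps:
$\left(-311 + 203\right) + R{\left(4 \cdot 0 \right)} = \left(-311 + 203\right) + 4 \cdot 0 = -108 + 0 = -108$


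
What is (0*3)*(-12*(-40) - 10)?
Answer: 0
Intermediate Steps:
(0*3)*(-12*(-40) - 10) = 0*(480 - 10) = 0*470 = 0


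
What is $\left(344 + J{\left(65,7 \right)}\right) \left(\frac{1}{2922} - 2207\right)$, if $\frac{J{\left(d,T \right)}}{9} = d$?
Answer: $- \frac{5990984437}{2922} \approx -2.0503 \cdot 10^{6}$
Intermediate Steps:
$J{\left(d,T \right)} = 9 d$
$\left(344 + J{\left(65,7 \right)}\right) \left(\frac{1}{2922} - 2207\right) = \left(344 + 9 \cdot 65\right) \left(\frac{1}{2922} - 2207\right) = \left(344 + 585\right) \left(\frac{1}{2922} - 2207\right) = 929 \left(- \frac{6448853}{2922}\right) = - \frac{5990984437}{2922}$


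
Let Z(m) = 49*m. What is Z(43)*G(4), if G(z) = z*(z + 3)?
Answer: 58996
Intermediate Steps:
G(z) = z*(3 + z)
Z(43)*G(4) = (49*43)*(4*(3 + 4)) = 2107*(4*7) = 2107*28 = 58996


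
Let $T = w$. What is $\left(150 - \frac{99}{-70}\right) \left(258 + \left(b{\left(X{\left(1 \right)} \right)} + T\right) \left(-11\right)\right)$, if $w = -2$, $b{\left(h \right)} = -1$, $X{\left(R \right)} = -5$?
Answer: $\frac{3084309}{70} \approx 44062.0$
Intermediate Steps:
$T = -2$
$\left(150 - \frac{99}{-70}\right) \left(258 + \left(b{\left(X{\left(1 \right)} \right)} + T\right) \left(-11\right)\right) = \left(150 - \frac{99}{-70}\right) \left(258 + \left(-1 - 2\right) \left(-11\right)\right) = \left(150 - - \frac{99}{70}\right) \left(258 - -33\right) = \left(150 + \frac{99}{70}\right) \left(258 + 33\right) = \frac{10599}{70} \cdot 291 = \frac{3084309}{70}$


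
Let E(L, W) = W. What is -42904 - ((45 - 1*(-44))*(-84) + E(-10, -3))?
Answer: -35425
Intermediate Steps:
-42904 - ((45 - 1*(-44))*(-84) + E(-10, -3)) = -42904 - ((45 - 1*(-44))*(-84) - 3) = -42904 - ((45 + 44)*(-84) - 3) = -42904 - (89*(-84) - 3) = -42904 - (-7476 - 3) = -42904 - 1*(-7479) = -42904 + 7479 = -35425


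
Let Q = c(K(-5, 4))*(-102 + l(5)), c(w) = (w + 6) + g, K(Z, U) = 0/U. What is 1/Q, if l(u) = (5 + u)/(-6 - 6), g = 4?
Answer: -3/3085 ≈ -0.00097245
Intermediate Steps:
K(Z, U) = 0
c(w) = 10 + w (c(w) = (w + 6) + 4 = (6 + w) + 4 = 10 + w)
l(u) = -5/12 - u/12 (l(u) = (5 + u)/(-12) = (5 + u)*(-1/12) = -5/12 - u/12)
Q = -3085/3 (Q = (10 + 0)*(-102 + (-5/12 - 1/12*5)) = 10*(-102 + (-5/12 - 5/12)) = 10*(-102 - 5/6) = 10*(-617/6) = -3085/3 ≈ -1028.3)
1/Q = 1/(-3085/3) = -3/3085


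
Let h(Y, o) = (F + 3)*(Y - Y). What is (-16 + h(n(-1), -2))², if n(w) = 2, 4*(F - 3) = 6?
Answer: 256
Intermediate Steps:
F = 9/2 (F = 3 + (¼)*6 = 3 + 3/2 = 9/2 ≈ 4.5000)
h(Y, o) = 0 (h(Y, o) = (9/2 + 3)*(Y - Y) = (15/2)*0 = 0)
(-16 + h(n(-1), -2))² = (-16 + 0)² = (-16)² = 256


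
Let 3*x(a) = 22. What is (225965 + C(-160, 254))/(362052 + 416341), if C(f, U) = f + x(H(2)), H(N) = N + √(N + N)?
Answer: 677437/2335179 ≈ 0.29010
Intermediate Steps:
H(N) = N + √2*√N (H(N) = N + √(2*N) = N + √2*√N)
x(a) = 22/3 (x(a) = (⅓)*22 = 22/3)
C(f, U) = 22/3 + f (C(f, U) = f + 22/3 = 22/3 + f)
(225965 + C(-160, 254))/(362052 + 416341) = (225965 + (22/3 - 160))/(362052 + 416341) = (225965 - 458/3)/778393 = (677437/3)*(1/778393) = 677437/2335179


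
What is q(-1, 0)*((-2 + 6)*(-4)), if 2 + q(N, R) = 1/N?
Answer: 48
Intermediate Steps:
q(N, R) = -2 + 1/N
q(-1, 0)*((-2 + 6)*(-4)) = (-2 + 1/(-1))*((-2 + 6)*(-4)) = (-2 - 1)*(4*(-4)) = -3*(-16) = 48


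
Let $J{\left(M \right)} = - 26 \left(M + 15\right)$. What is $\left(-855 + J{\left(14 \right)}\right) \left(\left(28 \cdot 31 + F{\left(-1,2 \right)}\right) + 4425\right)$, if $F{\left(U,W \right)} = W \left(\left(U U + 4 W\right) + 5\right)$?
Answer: $-8561489$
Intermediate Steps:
$F{\left(U,W \right)} = W \left(5 + U^{2} + 4 W\right)$ ($F{\left(U,W \right)} = W \left(\left(U^{2} + 4 W\right) + 5\right) = W \left(5 + U^{2} + 4 W\right)$)
$J{\left(M \right)} = -390 - 26 M$ ($J{\left(M \right)} = - 26 \left(15 + M\right) = -390 - 26 M$)
$\left(-855 + J{\left(14 \right)}\right) \left(\left(28 \cdot 31 + F{\left(-1,2 \right)}\right) + 4425\right) = \left(-855 - 754\right) \left(\left(28 \cdot 31 + 2 \left(5 + \left(-1\right)^{2} + 4 \cdot 2\right)\right) + 4425\right) = \left(-855 - 754\right) \left(\left(868 + 2 \left(5 + 1 + 8\right)\right) + 4425\right) = \left(-855 - 754\right) \left(\left(868 + 2 \cdot 14\right) + 4425\right) = - 1609 \left(\left(868 + 28\right) + 4425\right) = - 1609 \left(896 + 4425\right) = \left(-1609\right) 5321 = -8561489$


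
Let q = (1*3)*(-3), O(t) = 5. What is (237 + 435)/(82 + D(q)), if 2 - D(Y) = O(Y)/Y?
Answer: 6048/761 ≈ 7.9474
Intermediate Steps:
q = -9 (q = 3*(-3) = -9)
D(Y) = 2 - 5/Y
(237 + 435)/(82 + D(q)) = (237 + 435)/(82 + (2 - 5/(-9))) = 672/(82 + (2 - 5*(-⅑))) = 672/(82 + (2 + 5/9)) = 672/(82 + 23/9) = 672/(761/9) = 672*(9/761) = 6048/761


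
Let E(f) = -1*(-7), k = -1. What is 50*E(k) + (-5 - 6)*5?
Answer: 295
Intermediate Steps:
E(f) = 7
50*E(k) + (-5 - 6)*5 = 50*7 + (-5 - 6)*5 = 350 - 11*5 = 350 - 55 = 295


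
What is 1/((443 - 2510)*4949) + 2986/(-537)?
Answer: -3393948375/610365119 ≈ -5.5605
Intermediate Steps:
1/((443 - 2510)*4949) + 2986/(-537) = (1/4949)/(-2067) + 2986*(-1/537) = -1/2067*1/4949 - 2986/537 = -1/10229583 - 2986/537 = -3393948375/610365119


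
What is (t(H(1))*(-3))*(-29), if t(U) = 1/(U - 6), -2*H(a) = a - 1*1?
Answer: -29/2 ≈ -14.500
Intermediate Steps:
H(a) = ½ - a/2 (H(a) = -(a - 1*1)/2 = -(a - 1)/2 = -(-1 + a)/2 = ½ - a/2)
t(U) = 1/(-6 + U)
(t(H(1))*(-3))*(-29) = (-3/(-6 + (½ - ½*1)))*(-29) = (-3/(-6 + (½ - ½)))*(-29) = (-3/(-6 + 0))*(-29) = (-3/(-6))*(-29) = -⅙*(-3)*(-29) = (½)*(-29) = -29/2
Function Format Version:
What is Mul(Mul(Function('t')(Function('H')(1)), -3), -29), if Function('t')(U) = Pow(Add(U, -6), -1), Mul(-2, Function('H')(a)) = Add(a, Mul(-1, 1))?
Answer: Rational(-29, 2) ≈ -14.500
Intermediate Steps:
Function('H')(a) = Add(Rational(1, 2), Mul(Rational(-1, 2), a)) (Function('H')(a) = Mul(Rational(-1, 2), Add(a, Mul(-1, 1))) = Mul(Rational(-1, 2), Add(a, -1)) = Mul(Rational(-1, 2), Add(-1, a)) = Add(Rational(1, 2), Mul(Rational(-1, 2), a)))
Function('t')(U) = Pow(Add(-6, U), -1)
Mul(Mul(Function('t')(Function('H')(1)), -3), -29) = Mul(Mul(Pow(Add(-6, Add(Rational(1, 2), Mul(Rational(-1, 2), 1))), -1), -3), -29) = Mul(Mul(Pow(Add(-6, Add(Rational(1, 2), Rational(-1, 2))), -1), -3), -29) = Mul(Mul(Pow(Add(-6, 0), -1), -3), -29) = Mul(Mul(Pow(-6, -1), -3), -29) = Mul(Mul(Rational(-1, 6), -3), -29) = Mul(Rational(1, 2), -29) = Rational(-29, 2)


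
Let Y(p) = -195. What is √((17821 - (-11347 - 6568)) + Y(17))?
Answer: 3*√3949 ≈ 188.52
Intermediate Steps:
√((17821 - (-11347 - 6568)) + Y(17)) = √((17821 - (-11347 - 6568)) - 195) = √((17821 - 1*(-17915)) - 195) = √((17821 + 17915) - 195) = √(35736 - 195) = √35541 = 3*√3949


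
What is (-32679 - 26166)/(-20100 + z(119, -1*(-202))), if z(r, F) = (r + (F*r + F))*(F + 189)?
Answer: -58845/9504269 ≈ -0.0061914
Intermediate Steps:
z(r, F) = (189 + F)*(F + r + F*r) (z(r, F) = (r + (F + F*r))*(189 + F) = (F + r + F*r)*(189 + F) = (189 + F)*(F + r + F*r))
(-32679 - 26166)/(-20100 + z(119, -1*(-202))) = (-32679 - 26166)/(-20100 + ((-1*(-202))**2 + 189*(-1*(-202)) + 189*119 + 119*(-1*(-202))**2 + 190*(-1*(-202))*119)) = -58845/(-20100 + (202**2 + 189*202 + 22491 + 119*202**2 + 190*202*119)) = -58845/(-20100 + (40804 + 38178 + 22491 + 119*40804 + 4567220)) = -58845/(-20100 + (40804 + 38178 + 22491 + 4855676 + 4567220)) = -58845/(-20100 + 9524369) = -58845/9504269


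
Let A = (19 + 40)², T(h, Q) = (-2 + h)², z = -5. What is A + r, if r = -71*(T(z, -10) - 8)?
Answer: 570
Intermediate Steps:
r = -2911 (r = -71*((-2 - 5)² - 8) = -71*((-7)² - 8) = -71*(49 - 8) = -71*41 = -2911)
A = 3481 (A = 59² = 3481)
A + r = 3481 - 2911 = 570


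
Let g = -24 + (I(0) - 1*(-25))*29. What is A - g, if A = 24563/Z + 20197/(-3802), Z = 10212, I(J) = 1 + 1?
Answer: -14790907727/19413012 ≈ -761.91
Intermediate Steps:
I(J) = 2
A = -56431619/19413012 (A = 24563/10212 + 20197/(-3802) = 24563*(1/10212) + 20197*(-1/3802) = 24563/10212 - 20197/3802 = -56431619/19413012 ≈ -2.9069)
g = 759 (g = -24 + (2 - 1*(-25))*29 = -24 + (2 + 25)*29 = -24 + 27*29 = -24 + 783 = 759)
A - g = -56431619/19413012 - 1*759 = -56431619/19413012 - 759 = -14790907727/19413012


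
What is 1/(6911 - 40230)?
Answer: -1/33319 ≈ -3.0013e-5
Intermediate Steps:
1/(6911 - 40230) = 1/(-33319) = -1/33319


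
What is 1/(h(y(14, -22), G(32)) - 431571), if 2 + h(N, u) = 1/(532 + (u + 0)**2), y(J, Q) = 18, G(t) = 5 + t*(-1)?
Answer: -1261/544213552 ≈ -2.3171e-6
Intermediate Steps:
G(t) = 5 - t
h(N, u) = -2 + 1/(532 + u**2) (h(N, u) = -2 + 1/(532 + (u + 0)**2) = -2 + 1/(532 + u**2))
1/(h(y(14, -22), G(32)) - 431571) = 1/((-1063 - 2*(5 - 1*32)**2)/(532 + (5 - 1*32)**2) - 431571) = 1/((-1063 - 2*(5 - 32)**2)/(532 + (5 - 32)**2) - 431571) = 1/((-1063 - 2*(-27)**2)/(532 + (-27)**2) - 431571) = 1/((-1063 - 2*729)/(532 + 729) - 431571) = 1/((-1063 - 1458)/1261 - 431571) = 1/((1/1261)*(-2521) - 431571) = 1/(-2521/1261 - 431571) = 1/(-544213552/1261) = -1261/544213552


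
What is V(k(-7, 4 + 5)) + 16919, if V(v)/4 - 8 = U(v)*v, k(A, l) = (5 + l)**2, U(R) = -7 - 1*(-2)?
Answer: 13031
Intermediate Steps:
U(R) = -5 (U(R) = -7 + 2 = -5)
V(v) = 32 - 20*v (V(v) = 32 + 4*(-5*v) = 32 - 20*v)
V(k(-7, 4 + 5)) + 16919 = (32 - 20*(5 + (4 + 5))**2) + 16919 = (32 - 20*(5 + 9)**2) + 16919 = (32 - 20*14**2) + 16919 = (32 - 20*196) + 16919 = (32 - 3920) + 16919 = -3888 + 16919 = 13031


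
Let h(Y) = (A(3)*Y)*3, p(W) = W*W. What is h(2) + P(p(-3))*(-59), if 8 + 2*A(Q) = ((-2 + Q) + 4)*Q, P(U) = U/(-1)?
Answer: 552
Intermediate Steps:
p(W) = W²
P(U) = -U (P(U) = U*(-1) = -U)
A(Q) = -4 + Q*(2 + Q)/2 (A(Q) = -4 + (((-2 + Q) + 4)*Q)/2 = -4 + ((2 + Q)*Q)/2 = -4 + (Q*(2 + Q))/2 = -4 + Q*(2 + Q)/2)
h(Y) = 21*Y/2 (h(Y) = ((-4 + 3 + (½)*3²)*Y)*3 = ((-4 + 3 + (½)*9)*Y)*3 = ((-4 + 3 + 9/2)*Y)*3 = (7*Y/2)*3 = 21*Y/2)
h(2) + P(p(-3))*(-59) = (21/2)*2 - 1*(-3)²*(-59) = 21 - 1*9*(-59) = 21 - 9*(-59) = 21 + 531 = 552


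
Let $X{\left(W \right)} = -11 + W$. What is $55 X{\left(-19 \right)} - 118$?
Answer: $-1768$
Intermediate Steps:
$55 X{\left(-19 \right)} - 118 = 55 \left(-11 - 19\right) - 118 = 55 \left(-30\right) - 118 = -1650 - 118 = -1768$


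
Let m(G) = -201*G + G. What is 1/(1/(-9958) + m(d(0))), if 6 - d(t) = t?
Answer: -9958/11949601 ≈ -0.00083333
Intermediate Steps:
d(t) = 6 - t
m(G) = -200*G
1/(1/(-9958) + m(d(0))) = 1/(1/(-9958) - 200*(6 - 1*0)) = 1/(-1/9958 - 200*(6 + 0)) = 1/(-1/9958 - 200*6) = 1/(-1/9958 - 1200) = 1/(-11949601/9958) = -9958/11949601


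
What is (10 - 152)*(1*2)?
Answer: -284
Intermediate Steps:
(10 - 152)*(1*2) = -142*2 = -284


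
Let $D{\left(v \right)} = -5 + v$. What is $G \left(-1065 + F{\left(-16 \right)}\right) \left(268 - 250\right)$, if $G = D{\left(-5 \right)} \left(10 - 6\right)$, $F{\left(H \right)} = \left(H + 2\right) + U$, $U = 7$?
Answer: $771840$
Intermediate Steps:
$F{\left(H \right)} = 9 + H$ ($F{\left(H \right)} = \left(H + 2\right) + 7 = \left(2 + H\right) + 7 = 9 + H$)
$G = -40$ ($G = \left(-5 - 5\right) \left(10 - 6\right) = \left(-10\right) 4 = -40$)
$G \left(-1065 + F{\left(-16 \right)}\right) \left(268 - 250\right) = - 40 \left(-1065 + \left(9 - 16\right)\right) \left(268 - 250\right) = - 40 \left(-1065 - 7\right) 18 = - 40 \left(\left(-1072\right) 18\right) = \left(-40\right) \left(-19296\right) = 771840$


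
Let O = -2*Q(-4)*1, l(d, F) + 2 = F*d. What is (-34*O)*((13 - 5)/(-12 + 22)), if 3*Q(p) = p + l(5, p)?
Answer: -7072/15 ≈ -471.47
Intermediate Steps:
l(d, F) = -2 + F*d
Q(p) = -2/3 + 2*p (Q(p) = (p + (-2 + p*5))/3 = (p + (-2 + 5*p))/3 = (-2 + 6*p)/3 = -2/3 + 2*p)
O = 52/3 (O = -2*(-2/3 + 2*(-4))*1 = -2*(-2/3 - 8)*1 = -2*(-26/3)*1 = (52/3)*1 = 52/3 ≈ 17.333)
(-34*O)*((13 - 5)/(-12 + 22)) = (-34*52/3)*((13 - 5)/(-12 + 22)) = -14144/(3*10) = -1768/3*4/5 = -7072/15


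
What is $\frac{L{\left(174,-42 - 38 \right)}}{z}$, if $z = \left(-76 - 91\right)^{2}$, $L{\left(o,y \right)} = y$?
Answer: $- \frac{80}{27889} \approx -0.0028685$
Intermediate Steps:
$z = 27889$ ($z = \left(-167\right)^{2} = 27889$)
$\frac{L{\left(174,-42 - 38 \right)}}{z} = \frac{-42 - 38}{27889} = \left(-80\right) \frac{1}{27889} = - \frac{80}{27889}$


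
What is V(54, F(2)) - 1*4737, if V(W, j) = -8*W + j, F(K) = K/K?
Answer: -5168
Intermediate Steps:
F(K) = 1
V(W, j) = j - 8*W
V(54, F(2)) - 1*4737 = (1 - 8*54) - 1*4737 = (1 - 432) - 4737 = -431 - 4737 = -5168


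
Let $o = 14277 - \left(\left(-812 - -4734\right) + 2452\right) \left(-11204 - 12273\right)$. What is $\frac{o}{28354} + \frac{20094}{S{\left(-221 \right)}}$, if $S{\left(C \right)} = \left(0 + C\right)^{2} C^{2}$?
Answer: $\frac{20999853553252703}{3978638752322} \approx 5278.1$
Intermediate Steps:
$S{\left(C \right)} = C^{4}$ ($S{\left(C \right)} = C^{2} C^{2} = C^{4}$)
$o = 149656675$ ($o = 14277 - \left(\left(-812 + 4734\right) + 2452\right) \left(-23477\right) = 14277 - \left(3922 + 2452\right) \left(-23477\right) = 14277 - 6374 \left(-23477\right) = 14277 - -149642398 = 14277 + 149642398 = 149656675$)
$\frac{o}{28354} + \frac{20094}{S{\left(-221 \right)}} = \frac{149656675}{28354} + \frac{20094}{\left(-221\right)^{4}} = 149656675 \cdot \frac{1}{28354} + \frac{20094}{2385443281} = \frac{149656675}{28354} + 20094 \cdot \frac{1}{2385443281} = \frac{149656675}{28354} + \frac{1182}{140320193} = \frac{20999853553252703}{3978638752322}$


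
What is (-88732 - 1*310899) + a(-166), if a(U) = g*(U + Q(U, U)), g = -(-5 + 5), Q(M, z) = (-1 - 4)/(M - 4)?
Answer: -399631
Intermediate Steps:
Q(M, z) = -5/(-4 + M)
g = 0 (g = -1*0 = 0)
a(U) = 0 (a(U) = 0*(U - 5/(-4 + U)) = 0)
(-88732 - 1*310899) + a(-166) = (-88732 - 1*310899) + 0 = (-88732 - 310899) + 0 = -399631 + 0 = -399631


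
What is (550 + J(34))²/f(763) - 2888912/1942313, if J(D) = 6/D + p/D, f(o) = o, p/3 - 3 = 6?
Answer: 35739928925259/90167076356 ≈ 396.37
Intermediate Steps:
p = 27 (p = 9 + 3*6 = 9 + 18 = 27)
J(D) = 33/D (J(D) = 6/D + 27/D = 33/D)
(550 + J(34))²/f(763) - 2888912/1942313 = (550 + 33/34)²/763 - 2888912/1942313 = (550 + 33*(1/34))²*(1/763) - 2888912*1/1942313 = (550 + 33/34)²*(1/763) - 152048/102227 = (18733/34)²*(1/763) - 152048/102227 = (350925289/1156)*(1/763) - 152048/102227 = 350925289/882028 - 152048/102227 = 35739928925259/90167076356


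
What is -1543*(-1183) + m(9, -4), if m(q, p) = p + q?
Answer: 1825374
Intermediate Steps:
-1543*(-1183) + m(9, -4) = -1543*(-1183) + (-4 + 9) = 1825369 + 5 = 1825374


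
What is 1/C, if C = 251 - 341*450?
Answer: -1/153199 ≈ -6.5275e-6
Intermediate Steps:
C = -153199 (C = 251 - 153450 = -153199)
1/C = 1/(-153199) = -1/153199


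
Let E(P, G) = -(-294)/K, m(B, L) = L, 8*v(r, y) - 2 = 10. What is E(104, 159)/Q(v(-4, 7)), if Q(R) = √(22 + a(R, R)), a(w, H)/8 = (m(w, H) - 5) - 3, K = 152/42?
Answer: -1029*I*√30/380 ≈ -14.832*I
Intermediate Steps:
v(r, y) = 3/2 (v(r, y) = ¼ + (⅛)*10 = ¼ + 5/4 = 3/2)
K = 76/21 (K = 152*(1/42) = 76/21 ≈ 3.6190)
a(w, H) = -64 + 8*H (a(w, H) = 8*((H - 5) - 3) = 8*((-5 + H) - 3) = 8*(-8 + H) = -64 + 8*H)
Q(R) = √(-42 + 8*R) (Q(R) = √(22 + (-64 + 8*R)) = √(-42 + 8*R))
E(P, G) = 3087/38 (E(P, G) = -(-294)/76/21 = -(-294)*21/76 = -1*(-3087/38) = 3087/38)
E(104, 159)/Q(v(-4, 7)) = 3087/(38*(√(-42 + 8*(3/2)))) = 3087/(38*(√(-42 + 12))) = 3087/(38*(√(-30))) = 3087/(38*((I*√30))) = 3087*(-I*√30/30)/38 = -1029*I*√30/380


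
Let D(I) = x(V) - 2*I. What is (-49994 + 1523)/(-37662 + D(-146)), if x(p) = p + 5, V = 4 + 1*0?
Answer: 48471/37361 ≈ 1.2974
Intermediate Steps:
V = 4 (V = 4 + 0 = 4)
x(p) = 5 + p
D(I) = 9 - 2*I (D(I) = (5 + 4) - 2*I = 9 - 2*I)
(-49994 + 1523)/(-37662 + D(-146)) = (-49994 + 1523)/(-37662 + (9 - 2*(-146))) = -48471/(-37662 + (9 + 292)) = -48471/(-37662 + 301) = -48471/(-37361) = -48471*(-1/37361) = 48471/37361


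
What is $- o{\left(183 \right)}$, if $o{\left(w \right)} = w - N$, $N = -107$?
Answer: $-290$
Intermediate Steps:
$o{\left(w \right)} = 107 + w$ ($o{\left(w \right)} = w - -107 = w + 107 = 107 + w$)
$- o{\left(183 \right)} = - (107 + 183) = \left(-1\right) 290 = -290$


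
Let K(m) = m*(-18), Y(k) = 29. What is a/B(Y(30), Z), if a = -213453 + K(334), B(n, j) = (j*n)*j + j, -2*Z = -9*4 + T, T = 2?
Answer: -219465/8398 ≈ -26.133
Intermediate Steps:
K(m) = -18*m
Z = 17 (Z = -(-9*4 + 2)/2 = -(-36 + 2)/2 = -½*(-34) = 17)
B(n, j) = j + n*j² (B(n, j) = n*j² + j = j + n*j²)
a = -219465 (a = -213453 - 18*334 = -213453 - 6012 = -219465)
a/B(Y(30), Z) = -219465*1/(17*(1 + 17*29)) = -219465*1/(17*(1 + 493)) = -219465/(17*494) = -219465/8398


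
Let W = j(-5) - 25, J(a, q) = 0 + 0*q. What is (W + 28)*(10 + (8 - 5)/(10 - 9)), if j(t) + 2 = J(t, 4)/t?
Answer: 13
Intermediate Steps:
J(a, q) = 0 (J(a, q) = 0 + 0 = 0)
j(t) = -2 (j(t) = -2 + 0/t = -2 + 0 = -2)
W = -27 (W = -2 - 25 = -27)
(W + 28)*(10 + (8 - 5)/(10 - 9)) = (-27 + 28)*(10 + (8 - 5)/(10 - 9)) = 1*(10 + 3/1) = 1*(10 + 3*1) = 1*(10 + 3) = 1*13 = 13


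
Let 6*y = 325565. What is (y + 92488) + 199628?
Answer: 2078261/6 ≈ 3.4638e+5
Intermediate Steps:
y = 325565/6 (y = (1/6)*325565 = 325565/6 ≈ 54261.)
(y + 92488) + 199628 = (325565/6 + 92488) + 199628 = 880493/6 + 199628 = 2078261/6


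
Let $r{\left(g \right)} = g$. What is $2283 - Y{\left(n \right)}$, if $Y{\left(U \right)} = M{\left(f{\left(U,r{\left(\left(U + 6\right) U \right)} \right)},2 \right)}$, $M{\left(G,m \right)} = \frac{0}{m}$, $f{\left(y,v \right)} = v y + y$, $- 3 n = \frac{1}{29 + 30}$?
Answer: $2283$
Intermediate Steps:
$n = - \frac{1}{177}$ ($n = - \frac{1}{3 \left(29 + 30\right)} = - \frac{1}{3 \cdot 59} = \left(- \frac{1}{3}\right) \frac{1}{59} = - \frac{1}{177} \approx -0.0056497$)
$f{\left(y,v \right)} = y + v y$
$M{\left(G,m \right)} = 0$
$Y{\left(U \right)} = 0$
$2283 - Y{\left(n \right)} = 2283 - 0 = 2283 + 0 = 2283$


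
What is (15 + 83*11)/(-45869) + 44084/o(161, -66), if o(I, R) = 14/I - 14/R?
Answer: 1534765337308/10412263 ≈ 1.4740e+5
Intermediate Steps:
o(I, R) = -14/R + 14/I
(15 + 83*11)/(-45869) + 44084/o(161, -66) = (15 + 83*11)/(-45869) + 44084/(-14/(-66) + 14/161) = (15 + 913)*(-1/45869) + 44084/(-14*(-1/66) + 14*(1/161)) = 928*(-1/45869) + 44084/(7/33 + 2/23) = -928/45869 + 44084/(227/759) = -928/45869 + 44084*(759/227) = -928/45869 + 33459756/227 = 1534765337308/10412263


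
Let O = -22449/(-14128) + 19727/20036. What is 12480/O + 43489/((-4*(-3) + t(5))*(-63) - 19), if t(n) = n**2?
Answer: 413507739037871/85597718350 ≈ 4830.8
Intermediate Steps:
O = 182122805/70767152 (O = -22449*(-1/14128) + 19727*(1/20036) = 22449/14128 + 19727/20036 = 182122805/70767152 ≈ 2.5736)
12480/O + 43489/((-4*(-3) + t(5))*(-63) - 19) = 12480/(182122805/70767152) + 43489/((-4*(-3) + 5**2)*(-63) - 19) = 12480*(70767152/182122805) + 43489/((12 + 25)*(-63) - 19) = 176634811392/36424561 + 43489/(37*(-63) - 19) = 176634811392/36424561 + 43489/(-2331 - 19) = 176634811392/36424561 + 43489/(-2350) = 176634811392/36424561 + 43489*(-1/2350) = 176634811392/36424561 - 43489/2350 = 413507739037871/85597718350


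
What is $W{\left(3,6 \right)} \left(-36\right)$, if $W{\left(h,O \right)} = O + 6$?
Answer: $-432$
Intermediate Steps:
$W{\left(h,O \right)} = 6 + O$
$W{\left(3,6 \right)} \left(-36\right) = \left(6 + 6\right) \left(-36\right) = 12 \left(-36\right) = -432$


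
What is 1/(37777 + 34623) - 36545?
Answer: -2645857999/72400 ≈ -36545.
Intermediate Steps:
1/(37777 + 34623) - 36545 = 1/72400 - 36545 = -2645857999/72400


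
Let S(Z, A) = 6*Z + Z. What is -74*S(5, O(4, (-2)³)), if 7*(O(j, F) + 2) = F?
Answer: -2590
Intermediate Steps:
O(j, F) = -2 + F/7
S(Z, A) = 7*Z
-74*S(5, O(4, (-2)³)) = -518*5 = -74*35 = -2590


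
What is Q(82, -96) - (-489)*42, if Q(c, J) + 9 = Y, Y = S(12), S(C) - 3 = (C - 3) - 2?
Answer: 20539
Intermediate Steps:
S(C) = -2 + C (S(C) = 3 + ((C - 3) - 2) = 3 + ((-3 + C) - 2) = 3 + (-5 + C) = -2 + C)
Y = 10 (Y = -2 + 12 = 10)
Q(c, J) = 1 (Q(c, J) = -9 + 10 = 1)
Q(82, -96) - (-489)*42 = 1 - (-489)*42 = 1 - 1*(-20538) = 1 + 20538 = 20539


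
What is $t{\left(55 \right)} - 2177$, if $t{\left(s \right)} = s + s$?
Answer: $-2067$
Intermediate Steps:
$t{\left(s \right)} = 2 s$
$t{\left(55 \right)} - 2177 = 2 \cdot 55 - 2177 = 110 - 2177 = -2067$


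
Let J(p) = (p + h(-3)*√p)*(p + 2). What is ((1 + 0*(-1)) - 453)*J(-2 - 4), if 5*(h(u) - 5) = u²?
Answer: -10848 + 61472*I*√6/5 ≈ -10848.0 + 30115.0*I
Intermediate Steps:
h(u) = 5 + u²/5
J(p) = (2 + p)*(p + 34*√p/5) (J(p) = (p + (5 + (⅕)*(-3)²)*√p)*(p + 2) = (p + (5 + (⅕)*9)*√p)*(2 + p) = (p + (5 + 9/5)*√p)*(2 + p) = (p + 34*√p/5)*(2 + p) = (2 + p)*(p + 34*√p/5))
((1 + 0*(-1)) - 453)*J(-2 - 4) = ((1 + 0*(-1)) - 453)*((-2 - 4)² + 2*(-2 - 4) + 34*(-2 - 4)^(3/2)/5 + 68*√(-2 - 4)/5) = ((1 + 0) - 453)*((-6)² + 2*(-6) + 34*(-6)^(3/2)/5 + 68*√(-6)/5) = (1 - 453)*(36 - 12 + 34*(-6*I*√6)/5 + 68*(I*√6)/5) = -452*(36 - 12 - 204*I*√6/5 + 68*I*√6/5) = -452*(24 - 136*I*√6/5) = -10848 + 61472*I*√6/5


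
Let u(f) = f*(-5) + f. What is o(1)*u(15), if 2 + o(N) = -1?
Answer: 180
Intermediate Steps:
u(f) = -4*f (u(f) = -5*f + f = -4*f)
o(N) = -3 (o(N) = -2 - 1 = -3)
o(1)*u(15) = -(-12)*15 = -3*(-60) = 180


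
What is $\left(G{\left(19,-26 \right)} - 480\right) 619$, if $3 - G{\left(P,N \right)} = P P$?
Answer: $-518722$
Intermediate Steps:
$G{\left(P,N \right)} = 3 - P^{2}$ ($G{\left(P,N \right)} = 3 - P P = 3 - P^{2}$)
$\left(G{\left(19,-26 \right)} - 480\right) 619 = \left(\left(3 - 19^{2}\right) - 480\right) 619 = \left(\left(3 - 361\right) - 480\right) 619 = \left(-358 - 480\right) 619 = \left(-838\right) 619 = -518722$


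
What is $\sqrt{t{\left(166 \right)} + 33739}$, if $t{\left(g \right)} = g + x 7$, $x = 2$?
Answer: $\sqrt{33919} \approx 184.17$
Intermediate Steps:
$t{\left(g \right)} = 14 + g$ ($t{\left(g \right)} = g + 2 \cdot 7 = g + 14 = 14 + g$)
$\sqrt{t{\left(166 \right)} + 33739} = \sqrt{\left(14 + 166\right) + 33739} = \sqrt{180 + 33739} = \sqrt{33919}$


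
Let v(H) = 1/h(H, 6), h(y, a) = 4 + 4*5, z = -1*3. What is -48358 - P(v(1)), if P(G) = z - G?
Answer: -1160519/24 ≈ -48355.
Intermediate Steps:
z = -3
h(y, a) = 24 (h(y, a) = 4 + 20 = 24)
v(H) = 1/24
P(G) = -3 - G
-48358 - P(v(1)) = -48358 - (-3 - 1*1/24) = -48358 - (-3 - 1/24) = -48358 - 1*(-73/24) = -48358 + 73/24 = -1160519/24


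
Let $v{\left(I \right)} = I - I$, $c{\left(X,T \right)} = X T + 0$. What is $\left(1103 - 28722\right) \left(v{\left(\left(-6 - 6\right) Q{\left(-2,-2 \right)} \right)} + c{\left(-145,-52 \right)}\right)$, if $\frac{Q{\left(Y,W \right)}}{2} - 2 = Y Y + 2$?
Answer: $-208247260$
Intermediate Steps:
$Q{\left(Y,W \right)} = 8 + 2 Y^{2}$ ($Q{\left(Y,W \right)} = 4 + 2 \left(Y Y + 2\right) = 4 + 2 \left(Y^{2} + 2\right) = 4 + 2 \left(2 + Y^{2}\right) = 4 + \left(4 + 2 Y^{2}\right) = 8 + 2 Y^{2}$)
$c{\left(X,T \right)} = T X$ ($c{\left(X,T \right)} = T X + 0 = T X$)
$v{\left(I \right)} = 0$
$\left(1103 - 28722\right) \left(v{\left(\left(-6 - 6\right) Q{\left(-2,-2 \right)} \right)} + c{\left(-145,-52 \right)}\right) = \left(1103 - 28722\right) \left(0 - -7540\right) = - 27619 \left(0 + 7540\right) = \left(-27619\right) 7540 = -208247260$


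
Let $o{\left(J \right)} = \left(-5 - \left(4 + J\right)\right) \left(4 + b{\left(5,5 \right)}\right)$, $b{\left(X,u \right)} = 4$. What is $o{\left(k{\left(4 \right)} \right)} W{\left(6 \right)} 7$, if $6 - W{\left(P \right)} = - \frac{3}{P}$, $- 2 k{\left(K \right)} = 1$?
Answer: $-3094$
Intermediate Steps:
$k{\left(K \right)} = - \frac{1}{2}$ ($k{\left(K \right)} = \left(- \frac{1}{2}\right) 1 = - \frac{1}{2}$)
$W{\left(P \right)} = 6 + \frac{3}{P}$ ($W{\left(P \right)} = 6 - - \frac{3}{P} = 6 + \frac{3}{P}$)
$o{\left(J \right)} = -72 - 8 J$ ($o{\left(J \right)} = \left(-5 - \left(4 + J\right)\right) \left(4 + 4\right) = \left(-9 - J\right) 8 = -72 - 8 J$)
$o{\left(k{\left(4 \right)} \right)} W{\left(6 \right)} 7 = \left(-72 - -4\right) \left(6 + \frac{3}{6}\right) 7 = \left(-72 + 4\right) \left(6 + 3 \cdot \frac{1}{6}\right) 7 = - 68 \left(6 + \frac{1}{2}\right) 7 = \left(-68\right) \frac{13}{2} \cdot 7 = \left(-442\right) 7 = -3094$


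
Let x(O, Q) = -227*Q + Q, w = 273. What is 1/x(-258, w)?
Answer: -1/61698 ≈ -1.6208e-5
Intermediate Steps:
x(O, Q) = -226*Q
1/x(-258, w) = 1/(-226*273) = 1/(-61698) = -1/61698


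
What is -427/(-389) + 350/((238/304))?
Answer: 2963659/6613 ≈ 448.16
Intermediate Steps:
-427/(-389) + 350/((238/304)) = -427*(-1/389) + 350/((238*(1/304))) = 427/389 + 350/(119/152) = 427/389 + 350*(152/119) = 427/389 + 7600/17 = 2963659/6613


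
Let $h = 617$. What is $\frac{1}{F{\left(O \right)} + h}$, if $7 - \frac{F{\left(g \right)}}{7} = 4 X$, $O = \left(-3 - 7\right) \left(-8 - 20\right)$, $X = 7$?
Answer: $\frac{1}{470} \approx 0.0021277$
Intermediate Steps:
$O = 280$ ($O = \left(-10\right) \left(-28\right) = 280$)
$F{\left(g \right)} = -147$ ($F{\left(g \right)} = 49 - 7 \cdot 4 \cdot 7 = 49 - 196 = -147$)
$\frac{1}{F{\left(O \right)} + h} = \frac{1}{-147 + 617} = \frac{1}{470}$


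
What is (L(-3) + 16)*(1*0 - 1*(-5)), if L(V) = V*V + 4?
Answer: 145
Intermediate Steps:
L(V) = 4 + V² (L(V) = V² + 4 = 4 + V²)
(L(-3) + 16)*(1*0 - 1*(-5)) = ((4 + (-3)²) + 16)*(1*0 - 1*(-5)) = ((4 + 9) + 16)*(0 + 5) = (13 + 16)*5 = 29*5 = 145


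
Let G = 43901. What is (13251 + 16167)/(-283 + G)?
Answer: 14709/21809 ≈ 0.67445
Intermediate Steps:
(13251 + 16167)/(-283 + G) = (13251 + 16167)/(-283 + 43901) = 29418/43618 = 29418*(1/43618) = 14709/21809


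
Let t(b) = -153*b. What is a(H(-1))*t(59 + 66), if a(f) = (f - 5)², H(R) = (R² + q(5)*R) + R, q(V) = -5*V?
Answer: -7650000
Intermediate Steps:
H(R) = R² - 24*R (H(R) = (R² + (-5*5)*R) + R = (R² - 25*R) + R = R² - 24*R)
a(f) = (-5 + f)²
a(H(-1))*t(59 + 66) = (-5 - (-24 - 1))²*(-153*(59 + 66)) = (-5 - 1*(-25))²*(-153*125) = (-5 + 25)²*(-19125) = 20²*(-19125) = 400*(-19125) = -7650000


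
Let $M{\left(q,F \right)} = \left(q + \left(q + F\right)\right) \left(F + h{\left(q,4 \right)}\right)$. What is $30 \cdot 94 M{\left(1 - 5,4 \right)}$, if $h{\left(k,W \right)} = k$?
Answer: $0$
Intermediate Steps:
$M{\left(q,F \right)} = \left(F + q\right) \left(F + 2 q\right)$ ($M{\left(q,F \right)} = \left(q + \left(q + F\right)\right) \left(F + q\right) = \left(q + \left(F + q\right)\right) \left(F + q\right) = \left(F + 2 q\right) \left(F + q\right) = \left(F + q\right) \left(F + 2 q\right)$)
$30 \cdot 94 M{\left(1 - 5,4 \right)} = 30 \cdot 94 \left(4^{2} + 2 \left(1 - 5\right)^{2} + 3 \cdot 4 \left(1 - 5\right)\right) = 2820 \left(16 + 2 \left(1 - 5\right)^{2} + 3 \cdot 4 \left(1 - 5\right)\right) = 2820 \left(16 + 2 \left(-4\right)^{2} + 3 \cdot 4 \left(-4\right)\right) = 2820 \left(16 + 2 \cdot 16 - 48\right) = 2820 \left(16 + 32 - 48\right) = 2820 \cdot 0 = 0$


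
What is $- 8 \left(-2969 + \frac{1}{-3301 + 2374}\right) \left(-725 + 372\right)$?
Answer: $- \frac{7772393536}{927} \approx -8.3845 \cdot 10^{6}$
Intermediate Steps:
$- 8 \left(-2969 + \frac{1}{-3301 + 2374}\right) \left(-725 + 372\right) = - 8 \left(-2969 + \frac{1}{-927}\right) \left(-353\right) = - 8 \left(-2969 - \frac{1}{927}\right) \left(-353\right) = - 8 \left(\left(- \frac{2752264}{927}\right) \left(-353\right)\right) = \left(-8\right) \frac{971549192}{927} = - \frac{7772393536}{927}$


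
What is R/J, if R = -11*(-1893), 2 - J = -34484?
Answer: 20823/34486 ≈ 0.60381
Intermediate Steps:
J = 34486 (J = 2 - 1*(-34484) = 2 + 34484 = 34486)
R = 20823
R/J = 20823/34486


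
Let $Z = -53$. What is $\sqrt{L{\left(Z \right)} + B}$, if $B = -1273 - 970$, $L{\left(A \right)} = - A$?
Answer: $i \sqrt{2190} \approx 46.797 i$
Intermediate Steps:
$B = -2243$ ($B = -1273 - 970 = -2243$)
$\sqrt{L{\left(Z \right)} + B} = \sqrt{\left(-1\right) \left(-53\right) - 2243} = \sqrt{53 - 2243} = \sqrt{-2190} = i \sqrt{2190}$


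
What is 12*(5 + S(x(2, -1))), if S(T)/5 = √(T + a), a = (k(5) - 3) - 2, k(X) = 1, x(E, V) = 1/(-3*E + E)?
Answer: 60 + 30*I*√17 ≈ 60.0 + 123.69*I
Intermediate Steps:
x(E, V) = -1/(2*E) (x(E, V) = 1/(-2*E) = -1/(2*E))
a = -4 (a = (1 - 3) - 2 = -2 - 2 = -4)
S(T) = 5*√(-4 + T) (S(T) = 5*√(T - 4) = 5*√(-4 + T))
12*(5 + S(x(2, -1))) = 12*(5 + 5*√(-4 - ½/2)) = 12*(5 + 5*√(-4 - ½*½)) = 12*(5 + 5*√(-4 - ¼)) = 12*(5 + 5*√(-17/4)) = 12*(5 + 5*(I*√17/2)) = 12*(5 + 5*I*√17/2) = 60 + 30*I*√17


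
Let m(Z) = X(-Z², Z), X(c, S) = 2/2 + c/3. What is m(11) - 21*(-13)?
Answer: 701/3 ≈ 233.67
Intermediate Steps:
X(c, S) = 1 + c/3 (X(c, S) = 2*(½) + c*(⅓) = 1 + c/3)
m(Z) = 1 - Z²/3 (m(Z) = 1 + (-Z²)/3 = 1 - Z²/3)
m(11) - 21*(-13) = (1 - ⅓*11²) - 21*(-13) = (1 - ⅓*121) - 1*(-273) = (1 - 121/3) + 273 = -118/3 + 273 = 701/3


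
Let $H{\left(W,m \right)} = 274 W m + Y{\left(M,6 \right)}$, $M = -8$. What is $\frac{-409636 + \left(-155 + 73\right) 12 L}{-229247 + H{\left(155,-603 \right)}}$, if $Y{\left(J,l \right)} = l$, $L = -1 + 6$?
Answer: $\frac{414556}{25838651} \approx 0.016044$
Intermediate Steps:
$L = 5$
$H{\left(W,m \right)} = 6 + 274 W m$ ($H{\left(W,m \right)} = 274 W m + 6 = 6 + 274 W m$)
$\frac{-409636 + \left(-155 + 73\right) 12 L}{-229247 + H{\left(155,-603 \right)}} = \frac{-409636 + \left(-155 + 73\right) 12 \cdot 5}{-229247 + \left(6 + 274 \cdot 155 \left(-603\right)\right)} = \frac{-409636 - 4920}{-229247 + \left(6 - 25609410\right)} = \frac{-409636 - 4920}{-229247 - 25609404} = - \frac{414556}{-25838651} = \left(-414556\right) \left(- \frac{1}{25838651}\right) = \frac{414556}{25838651}$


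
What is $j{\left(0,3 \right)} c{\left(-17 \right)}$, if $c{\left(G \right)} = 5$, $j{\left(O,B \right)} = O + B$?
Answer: $15$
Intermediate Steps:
$j{\left(O,B \right)} = B + O$
$j{\left(0,3 \right)} c{\left(-17 \right)} = \left(3 + 0\right) 5 = 3 \cdot 5 = 15$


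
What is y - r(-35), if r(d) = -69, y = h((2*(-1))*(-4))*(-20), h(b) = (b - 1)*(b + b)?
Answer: -2171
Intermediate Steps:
h(b) = 2*b*(-1 + b) (h(b) = (-1 + b)*(2*b) = 2*b*(-1 + b))
y = -2240 (y = (2*((2*(-1))*(-4))*(-1 + (2*(-1))*(-4)))*(-20) = (2*(-2*(-4))*(-1 - 2*(-4)))*(-20) = (2*8*(-1 + 8))*(-20) = (2*8*7)*(-20) = 112*(-20) = -2240)
y - r(-35) = -2240 - 1*(-69) = -2240 + 69 = -2171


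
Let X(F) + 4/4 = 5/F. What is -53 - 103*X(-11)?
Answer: 1065/11 ≈ 96.818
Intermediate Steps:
X(F) = -1 + 5/F
-53 - 103*X(-11) = -53 - 103*(5 - 1*(-11))/(-11) = -53 - (-103)*(5 + 11)/11 = -53 - (-103)*16/11 = -53 - 103*(-16/11) = -53 + 1648/11 = 1065/11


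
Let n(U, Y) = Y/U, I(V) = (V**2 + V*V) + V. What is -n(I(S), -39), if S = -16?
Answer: 39/496 ≈ 0.078629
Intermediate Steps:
I(V) = V + 2*V**2 (I(V) = (V**2 + V**2) + V = 2*V**2 + V = V + 2*V**2)
-n(I(S), -39) = -(-39)/((-16*(1 + 2*(-16)))) = -(-39)/((-16*(1 - 32))) = -(-39)/((-16*(-31))) = -(-39)/496 = -1*(-39/496) = 39/496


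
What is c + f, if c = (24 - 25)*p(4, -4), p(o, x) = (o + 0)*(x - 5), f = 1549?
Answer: 1585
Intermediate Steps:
p(o, x) = o*(-5 + x)
c = 36 (c = (24 - 25)*(4*(-5 - 4)) = -4*(-9) = -1*(-36) = 36)
c + f = 36 + 1549 = 1585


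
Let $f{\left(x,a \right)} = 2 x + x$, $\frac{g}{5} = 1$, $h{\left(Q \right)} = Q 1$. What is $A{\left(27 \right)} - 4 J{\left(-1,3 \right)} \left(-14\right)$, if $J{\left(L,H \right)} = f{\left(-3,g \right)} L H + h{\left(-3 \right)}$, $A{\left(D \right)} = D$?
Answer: $1371$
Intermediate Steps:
$h{\left(Q \right)} = Q$
$g = 5$ ($g = 5 \cdot 1 = 5$)
$f{\left(x,a \right)} = 3 x$
$J{\left(L,H \right)} = -3 - 9 H L$ ($J{\left(L,H \right)} = 3 \left(-3\right) L H - 3 = - 9 L H - 3 = - 9 H L - 3 = -3 - 9 H L$)
$A{\left(27 \right)} - 4 J{\left(-1,3 \right)} \left(-14\right) = 27 - 4 \left(-3 - 27 \left(-1\right)\right) \left(-14\right) = 27 - 4 \left(-3 + 27\right) \left(-14\right) = 27 - 4 \cdot 24 \left(-14\right) = 27 - 96 \left(-14\right) = 27 - -1344 = 27 + 1344 = 1371$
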